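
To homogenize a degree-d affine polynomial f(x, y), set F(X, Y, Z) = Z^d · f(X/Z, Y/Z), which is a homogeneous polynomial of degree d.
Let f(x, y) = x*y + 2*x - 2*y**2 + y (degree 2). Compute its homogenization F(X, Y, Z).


F(X, Y, Z) = X*Y + 2*X*Z - 2*Y**2 + Y*Z

deg(f) = 2.
Substitute x = X/Z, y = Y/Z into f, then multiply by Z^2.
  monomial 1·x^1·y^1 ↦ 1·X^1·Y^1·Z^0.
  monomial 2·x^1·y^0 ↦ 2·X^1·Y^0·Z^1.
  monomial -2·x^0·y^2 ↦ -2·X^0·Y^2·Z^0.
  monomial 1·x^0·y^1 ↦ 1·X^0·Y^1·Z^1.
Collecting: F(X, Y, Z) = X*Y + 2*X*Z - 2*Y**2 + Y*Z.


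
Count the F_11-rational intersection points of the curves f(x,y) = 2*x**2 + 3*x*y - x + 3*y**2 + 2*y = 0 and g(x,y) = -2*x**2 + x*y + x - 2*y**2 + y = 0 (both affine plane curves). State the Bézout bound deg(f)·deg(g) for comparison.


Common zeros: {(0, 0), (6, 0)}; count = 2; Bézout bound = 4.

deg(f) = 2, deg(g) = 2, so Bézout bound = 4.
Scan x ∈ F_11. For each x, list the y ∈ F_11 with f(x, y) ≡ 0 and those with g(x, y) ≡ 0 (mod 11); the common zeros in that column are the intersection.
  x = 0: f ≡ 0 at y ∈ {0, 3}; g ≡ 0 at y ∈ {0, 6}; common: {0}.
  x = 1: f ≡ 0 at y ∈ ∅; g ≡ 0 at y ∈ ∅; common: ∅.
  x = 2: f ≡ 0 at y ∈ {5, 7}; g ≡ 0 at y ∈ {8, 10}; common: ∅.
  x = 3: f ≡ 0 at y ∈ ∅; g ≡ 0 at y ∈ ∅; common: ∅.
  x = 4: f ≡ 0 at y ∈ {4, 6}; g ≡ 0 at y ∈ ∅; common: ∅.
  x = 5: f ≡ 0 at y ∈ ∅; g ≡ 0 at y ∈ ∅; common: ∅.
  x = 6: f ≡ 0 at y ∈ {0, 8}; g ≡ 0 at y ∈ {0, 9}; common: {0}.
  x = 7: f ≡ 0 at y ∈ {3, 4}; g ≡ 0 at y ∈ ∅; common: ∅.
  x = 8: f ≡ 0 at y ∈ ∅; g ≡ 0 at y ∈ {2, 8}; common: ∅.
  x = 9: f ≡ 0 at y ∈ ∅; g ≡ 0 at y ∈ {6, 10}; common: ∅.
  x = 10: f ≡ 0 at y ∈ {7, 8}; g ≡ 0 at y ∈ {2, 9}; common: ∅.
Collecting: common zeros = {(0, 0), (6, 0)}, so the count is 2.
Comparison with the Bézout bound: 2 ≤ 4 = deg(f)·deg(g), as expected for curves with no common component (the affine F_11-count falls short of the bound because intersections may lie at infinity, over extension fields, or carry multiplicity).


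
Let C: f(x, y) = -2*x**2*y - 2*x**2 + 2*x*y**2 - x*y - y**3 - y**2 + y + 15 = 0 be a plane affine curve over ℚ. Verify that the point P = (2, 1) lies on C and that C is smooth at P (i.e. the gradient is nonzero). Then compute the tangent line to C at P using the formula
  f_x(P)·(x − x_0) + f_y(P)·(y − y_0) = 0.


Tangent line at P: -15*x - 6*y + 36 = 0.

Step 1: f(2, 1) = 0, so P lies on C.
Step 2: partial derivatives
  f_x(x, y) = -4*x*y - 4*x + 2*y**2 - y, f_y(x, y) = -2*x**2 + 4*x*y - x - 3*y**2 - 2*y + 1.
  f_x(P) = -15, f_y(P) = -6 (gradient nonzero, so P is smooth).
Step 3: tangent line at P: -15·(x − 2) + -6·(y − 1) = 0.
Expanding: -15*x - 6*y + 36 = 0.


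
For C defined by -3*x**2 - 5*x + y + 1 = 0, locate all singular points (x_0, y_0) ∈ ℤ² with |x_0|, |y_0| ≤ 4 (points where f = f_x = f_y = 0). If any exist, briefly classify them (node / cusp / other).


No singular points in the scanned grid; C is smooth there.

Compute partial derivatives:
  f_x = -6*x - 5.
  f_y = 1.
f_y = 1 is a nonzero constant, so f_y never vanishes: no point (x, y) can satisfy f = f_x = f_y = 0. In particular no (x, y) ∈ {−4, ..., 4}² is singular; the curve is smooth.


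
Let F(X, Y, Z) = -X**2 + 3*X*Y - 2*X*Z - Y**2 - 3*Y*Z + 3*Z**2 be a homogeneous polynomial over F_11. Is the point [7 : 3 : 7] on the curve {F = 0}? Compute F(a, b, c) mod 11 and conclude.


F(7,3,7) ≡ 2 (mod 11); P is NOT on the curve.

Evaluate F(7, 3, 7) term-by-term (mod 11).
  -X**2 ↦ -1·49·1·1 = -49
  3*X*Y ↦ 3·7·3·1 = 63
  -2*X*Z ↦ -2·7·1·7 = -98
  -Y**2 ↦ -1·1·9·1 = -9
  -3*Y*Z ↦ -3·1·3·7 = -63
  3*Z**2 ↦ 3·1·1·49 = 147
Sum: F(7, 3, 7) = (-49) + (63) + (-98) + (-9) + (-63) + (147) = -9.
Reducing mod 11: -9 ≡ 2 (mod 11).
Since F(a, b, c) ≡ 2 ≠ 0 (mod 11), P does NOT lie on the curve.


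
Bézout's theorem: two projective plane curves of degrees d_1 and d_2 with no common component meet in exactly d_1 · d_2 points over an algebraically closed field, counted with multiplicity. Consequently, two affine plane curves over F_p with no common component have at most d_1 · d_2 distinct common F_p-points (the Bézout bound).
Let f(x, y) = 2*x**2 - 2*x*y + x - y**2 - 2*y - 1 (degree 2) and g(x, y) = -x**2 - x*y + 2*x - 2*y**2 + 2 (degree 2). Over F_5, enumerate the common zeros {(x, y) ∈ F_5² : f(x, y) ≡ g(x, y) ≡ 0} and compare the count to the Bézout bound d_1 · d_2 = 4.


Common zeros: {(0, 4), (3, 2)}; count = 2; Bézout bound = 4.

deg(f) = 2, deg(g) = 2, so Bézout bound = 4.
Scan x ∈ F_5. For each x, list the y ∈ F_5 with f(x, y) ≡ 0 and those with g(x, y) ≡ 0 (mod 5); the common zeros in that column are the intersection.
  x = 0: f ≡ 0 at y ∈ {4}; g ≡ 0 at y ∈ {1, 4}; common: {4}.
  x = 1: f ≡ 0 at y ∈ {2, 4}; g ≡ 0 at y ∈ {1}; common: ∅.
  x = 2: f ≡ 0 at y ∈ ∅; g ≡ 0 at y ∈ {2}; common: ∅.
  x = 3: f ≡ 0 at y ∈ {0, 2}; g ≡ 0 at y ∈ {2, 4}; common: {2}.
  x = 4: f ≡ 0 at y ∈ {0}; g ≡ 0 at y ∈ ∅; common: ∅.
Collecting: common zeros = {(0, 4), (3, 2)}, so the count is 2.
Comparison with the Bézout bound: 2 ≤ 4 = deg(f)·deg(g), as expected for curves with no common component (the affine F_5-count falls short of the bound because intersections may lie at infinity, over extension fields, or carry multiplicity).


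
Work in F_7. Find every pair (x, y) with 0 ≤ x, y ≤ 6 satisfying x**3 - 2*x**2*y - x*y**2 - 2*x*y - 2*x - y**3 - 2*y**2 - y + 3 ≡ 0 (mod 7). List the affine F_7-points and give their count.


Affine F_7-points: {(1, 1), (1, 2), (2, 0), (3, 1), (5, 1), (6, 3)}; count = 6.

For each of the 49 pairs (x, y) ∈ F_7², evaluate f(x, y) mod 7. Record the zeros.
  x = 0: [0↦3, 1↦6, 2↦6, 3↦4, 4↦1, 5↦5, 6↦3]  zeros at y ∈ ∅
  x = 1: [0↦2, 1↦0, 2↦0, 3↦3, 4↦3, 5↦1, 6↦5]  zeros at y ∈ {1, 2}
  x = 2: [0↦0, 1↦3, 2↦6, 3↦3, 4↦2, 5↦4, 6↦3]  zeros at y ∈ {0}
  x = 3: [0↦3, 1↦0, 2↦2, 3↦3, 4↦4, 5↦6, 6↦3]  zeros at y ∈ {1}
  x = 4: [0↦3, 1↦4, 2↦1, 3↦2, 4↦1, 5↦6, 6↦4]  zeros at y ∈ ∅
  x = 5: [0↦6, 1↦0, 2↦2, 3↦6, 4↦6, 5↦3, 6↦5]  zeros at y ∈ {1}
  x = 6: [0↦4, 1↦1, 2↦4, 3↦0, 4↦4, 5↦3, 6↦5]  zeros at y ∈ {3}
Collecting zeros: affine points = {(1, 1), (1, 2), (2, 0), (3, 1), (5, 1), (6, 3)}.
Total count |C(F_7)_aff| = 6.


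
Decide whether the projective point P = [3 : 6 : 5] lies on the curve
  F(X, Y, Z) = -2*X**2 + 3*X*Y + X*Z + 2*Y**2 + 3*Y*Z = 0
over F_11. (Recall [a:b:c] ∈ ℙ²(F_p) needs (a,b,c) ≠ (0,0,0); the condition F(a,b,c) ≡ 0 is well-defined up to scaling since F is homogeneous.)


F(3,6,5) ≡ 4 (mod 11); P is NOT on the curve.

Evaluate F(3, 6, 5) term-by-term (mod 11).
  -2*X**2 ↦ -2·9·1·1 = -18
  3*X*Y ↦ 3·3·6·1 = 54
  X*Z ↦ 1·3·1·5 = 15
  2*Y**2 ↦ 2·1·36·1 = 72
  3*Y*Z ↦ 3·1·6·5 = 90
Sum: F(3, 6, 5) = (-18) + (54) + (15) + (72) + (90) = 213.
Reducing mod 11: 213 ≡ 4 (mod 11).
Since F(a, b, c) ≡ 4 ≠ 0 (mod 11), P does NOT lie on the curve.


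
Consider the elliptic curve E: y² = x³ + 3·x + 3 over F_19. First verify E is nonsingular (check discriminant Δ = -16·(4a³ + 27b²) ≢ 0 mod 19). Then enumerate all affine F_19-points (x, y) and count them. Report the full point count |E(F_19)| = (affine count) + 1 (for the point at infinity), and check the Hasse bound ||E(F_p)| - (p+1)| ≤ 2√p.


Affine points = {(1, 8), (1, 11), (2, 6), (2, 13), (3, 1), (3, 18), (6, 3), (6, 16), (7, 5), (7, 14), (8, 8), (8, 11), (10, 8), (10, 11), (12, 0), (13, 4), (13, 15), (16, 9), (16, 10)}; affine count = 19; |E(F_19)| = 20.

Discriminant check: Δ ∝ 4a³ + 27b² = 4·3³ + 27·3² = 4·27 + 27·9 ≡ 9 (mod 19). Nonzero ⇒ E is nonsingular.
For each x ∈ F_19, compute rhs = x³ + 3·x + 3 mod 19, then count y ∈ F_19 with y² ≡ rhs.
  x = 0: rhs = 3, matching y values: none (0 points).
  x = 1: rhs = 7, matching y values: 8, 11 (2 points).
  x = 2: rhs = 17, matching y values: 6, 13 (2 points).
  x = 3: rhs = 1, matching y values: 1, 18 (2 points).
  x = 4: rhs = 3, matching y values: none (0 points).
  x = 5: rhs = 10, matching y values: none (0 points).
  x = 6: rhs = 9, matching y values: 3, 16 (2 points).
  x = 7: rhs = 6, matching y values: 5, 14 (2 points).
  x = 8: rhs = 7, matching y values: 8, 11 (2 points).
  x = 9: rhs = 18, matching y values: none (0 points).
  x = 10: rhs = 7, matching y values: 8, 11 (2 points).
  x = 11: rhs = 18, matching y values: none (0 points).
  x = 12: rhs = 0, matching y values: 0 (1 points).
  x = 13: rhs = 16, matching y values: 4, 15 (2 points).
  x = 14: rhs = 15, matching y values: none (0 points).
  x = 15: rhs = 3, matching y values: none (0 points).
  x = 16: rhs = 5, matching y values: 9, 10 (2 points).
  x = 17: rhs = 8, matching y values: none (0 points).
  x = 18: rhs = 18, matching y values: none (0 points).
Total affine count: 19.
Full point count |E(F_19)| = 19 + 1 = 20.
Hasse bound: |20 − (19+1)| = |0| = 0 ≤ 2√19 ≈ 8.7178 ✓.


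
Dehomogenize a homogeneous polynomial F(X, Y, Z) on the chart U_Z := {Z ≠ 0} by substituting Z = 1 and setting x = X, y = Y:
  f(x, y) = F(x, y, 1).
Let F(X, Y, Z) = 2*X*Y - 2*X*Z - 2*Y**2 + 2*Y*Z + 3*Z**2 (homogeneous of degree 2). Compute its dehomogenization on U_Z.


f(x, y) = 2*x*y - 2*x - 2*y**2 + 2*y + 3

On U_Z we set Z = 1. Each monomial c·X^i·Y^j·Z^k in F becomes c·x^i·y^j·1^k = c·x^i·y^j.
Substituting Z = 1: F(X, Y, 1) = 2*x*y - 2*x - 2*y**2 + 2*y + 3.
Note: deg(f) ≤ deg(F) = 2; strict inequality happens when F is divisible by Z (lost terms).


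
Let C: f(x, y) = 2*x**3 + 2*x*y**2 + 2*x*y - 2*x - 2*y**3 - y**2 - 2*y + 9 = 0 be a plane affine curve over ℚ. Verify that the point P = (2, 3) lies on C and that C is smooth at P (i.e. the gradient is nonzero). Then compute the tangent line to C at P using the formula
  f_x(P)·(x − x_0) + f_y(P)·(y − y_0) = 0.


Tangent line at P: 46*x - 34*y + 10 = 0.

Step 1: f(2, 3) = 0, so P lies on C.
Step 2: partial derivatives
  f_x(x, y) = 6*x**2 + 2*y**2 + 2*y - 2, f_y(x, y) = 4*x*y + 2*x - 6*y**2 - 2*y - 2.
  f_x(P) = 46, f_y(P) = -34 (gradient nonzero, so P is smooth).
Step 3: tangent line at P: 46·(x − 2) + -34·(y − 3) = 0.
Expanding: 46*x - 34*y + 10 = 0.


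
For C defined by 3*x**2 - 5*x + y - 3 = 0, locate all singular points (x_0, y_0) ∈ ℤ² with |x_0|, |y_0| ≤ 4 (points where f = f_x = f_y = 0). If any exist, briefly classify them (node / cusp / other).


No singular points in the scanned grid; C is smooth there.

Compute partial derivatives:
  f_x = 6*x - 5.
  f_y = 1.
f_y = 1 is a nonzero constant, so f_y never vanishes: no point (x, y) can satisfy f = f_x = f_y = 0. In particular no (x, y) ∈ {−4, ..., 4}² is singular; the curve is smooth.


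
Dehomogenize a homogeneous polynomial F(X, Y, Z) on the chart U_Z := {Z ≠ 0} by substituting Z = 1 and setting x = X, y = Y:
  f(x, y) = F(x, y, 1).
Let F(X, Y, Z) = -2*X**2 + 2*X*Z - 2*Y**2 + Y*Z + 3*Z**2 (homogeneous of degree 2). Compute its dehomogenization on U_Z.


f(x, y) = -2*x**2 + 2*x - 2*y**2 + y + 3

On U_Z we set Z = 1. Each monomial c·X^i·Y^j·Z^k in F becomes c·x^i·y^j·1^k = c·x^i·y^j.
Substituting Z = 1: F(X, Y, 1) = -2*x**2 + 2*x - 2*y**2 + y + 3.
Note: deg(f) ≤ deg(F) = 2; strict inequality happens when F is divisible by Z (lost terms).


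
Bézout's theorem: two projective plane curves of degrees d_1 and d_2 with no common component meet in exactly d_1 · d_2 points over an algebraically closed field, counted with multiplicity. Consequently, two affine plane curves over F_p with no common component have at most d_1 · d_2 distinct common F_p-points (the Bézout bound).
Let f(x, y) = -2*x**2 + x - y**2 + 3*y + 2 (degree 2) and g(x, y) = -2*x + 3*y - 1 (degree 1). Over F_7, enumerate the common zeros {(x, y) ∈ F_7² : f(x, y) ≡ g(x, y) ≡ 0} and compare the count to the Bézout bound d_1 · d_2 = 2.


Common zeros: ∅; count = 0; Bézout bound = 2.

deg(f) = 2, deg(g) = 1, so Bézout bound = 2.
Scan x ∈ F_7. For each x, list the y ∈ F_7 with f(x, y) ≡ 0 and those with g(x, y) ≡ 0 (mod 7); the common zeros in that column are the intersection.
  x = 0: f ≡ 0 at y ∈ ∅; g ≡ 0 at y ∈ {5}; common: ∅.
  x = 1: f ≡ 0 at y ∈ ∅; g ≡ 0 at y ∈ {1}; common: ∅.
  x = 2: f ≡ 0 at y ∈ {5}; g ≡ 0 at y ∈ {4}; common: ∅.
  x = 3: f ≡ 0 at y ∈ ∅; g ≡ 0 at y ∈ {0}; common: ∅.
  x = 4: f ≡ 0 at y ∈ ∅; g ≡ 0 at y ∈ {3}; common: ∅.
  x = 5: f ≡ 0 at y ∈ ∅; g ≡ 0 at y ∈ {6}; common: ∅.
  x = 6: f ≡ 0 at y ∈ ∅; g ≡ 0 at y ∈ {2}; common: ∅.
Collecting: common zeros = ∅, so the count is 0.
Comparison with the Bézout bound: 0 ≤ 2 = deg(f)·deg(g), as expected for curves with no common component (the affine F_7-count falls short of the bound because intersections may lie at infinity, over extension fields, or carry multiplicity).


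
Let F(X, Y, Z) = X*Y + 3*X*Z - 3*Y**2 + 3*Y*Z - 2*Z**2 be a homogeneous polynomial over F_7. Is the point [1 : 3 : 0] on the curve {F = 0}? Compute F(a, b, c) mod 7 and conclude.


F(1,3,0) ≡ 4 (mod 7); P is NOT on the curve.

Evaluate F(1, 3, 0) term-by-term (mod 7).
  X*Y ↦ 1·1·3·1 = 3
  3*X*Z ↦ 3·1·1·0 = 0
  -3*Y**2 ↦ -3·1·9·1 = -27
  3*Y*Z ↦ 3·1·3·0 = 0
  -2*Z**2 ↦ -2·1·1·0 = 0
Sum: F(1, 3, 0) = (3) + (0) + (-27) + (0) + (0) = -24.
Reducing mod 7: -24 ≡ 4 (mod 7).
Since F(a, b, c) ≡ 4 ≠ 0 (mod 7), P does NOT lie on the curve.


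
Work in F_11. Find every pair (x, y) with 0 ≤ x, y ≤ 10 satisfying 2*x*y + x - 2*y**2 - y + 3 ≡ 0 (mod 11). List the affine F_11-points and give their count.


Affine F_11-points: {(0, 1), (0, 4), (1, 3), (2, 8), (2, 10), (8, 0), (8, 2), (9, 7), (10, 6), (10, 9)}; count = 10.

For each of the 121 pairs (x, y) ∈ F_11², evaluate f(x, y) mod 11. Record the zeros.
  x = 0: [0↦3, 1↦0, 2↦4, 3↦4, 4↦0, 5↦3, 6↦2, 7↦8, 8↦10, 9↦8, 10↦2]  zeros at y ∈ {1, 4}
  x = 1: [0↦4, 1↦3, 2↦9, 3↦0, 4↦9, 5↦3, 6↦4, 7↦1, 8↦5, 9↦5, 10↦1]  zeros at y ∈ {3}
  x = 2: [0↦5, 1↦6, 2↦3, 3↦7, 4↦7, 5↦3, 6↦6, 7↦5, 8↦0, 9↦2, 10↦0]  zeros at y ∈ {8, 10}
  x = 3: [0↦6, 1↦9, 2↦8, 3↦3, 4↦5, 5↦3, 6↦8, 7↦9, 8↦6, 9↦10, 10↦10]  zeros at y ∈ ∅
  x = 4: [0↦7, 1↦1, 2↦2, 3↦10, 4↦3, 5↦3, 6↦10, 7↦2, 8↦1, 9↦7, 10↦9]  zeros at y ∈ ∅
  x = 5: [0↦8, 1↦4, 2↦7, 3↦6, 4↦1, 5↦3, 6↦1, 7↦6, 8↦7, 9↦4, 10↦8]  zeros at y ∈ ∅
  x = 6: [0↦9, 1↦7, 2↦1, 3↦2, 4↦10, 5↦3, 6↦3, 7↦10, 8↦2, 9↦1, 10↦7]  zeros at y ∈ ∅
  x = 7: [0↦10, 1↦10, 2↦6, 3↦9, 4↦8, 5↦3, 6↦5, 7↦3, 8↦8, 9↦9, 10↦6]  zeros at y ∈ ∅
  x = 8: [0↦0, 1↦2, 2↦0, 3↦5, 4↦6, 5↦3, 6↦7, 7↦7, 8↦3, 9↦6, 10↦5]  zeros at y ∈ {0, 2}
  x = 9: [0↦1, 1↦5, 2↦5, 3↦1, 4↦4, 5↦3, 6↦9, 7↦0, 8↦9, 9↦3, 10↦4]  zeros at y ∈ {7}
  x = 10: [0↦2, 1↦8, 2↦10, 3↦8, 4↦2, 5↦3, 6↦0, 7↦4, 8↦4, 9↦0, 10↦3]  zeros at y ∈ {6, 9}
Collecting zeros: affine points = {(0, 1), (0, 4), (1, 3), (2, 8), (2, 10), (8, 0), (8, 2), (9, 7), (10, 6), (10, 9)}.
Total count |C(F_11)_aff| = 10.


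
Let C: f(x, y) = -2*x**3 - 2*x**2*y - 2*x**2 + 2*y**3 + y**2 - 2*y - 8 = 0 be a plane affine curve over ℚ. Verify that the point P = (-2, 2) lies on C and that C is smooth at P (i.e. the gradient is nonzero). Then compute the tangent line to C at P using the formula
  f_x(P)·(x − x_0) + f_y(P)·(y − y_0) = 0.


Tangent line at P: 18*y - 36 = 0.

Step 1: f(-2, 2) = 0, so P lies on C.
Step 2: partial derivatives
  f_x(x, y) = -6*x**2 - 4*x*y - 4*x, f_y(x, y) = -2*x**2 + 6*y**2 + 2*y - 2.
  f_x(P) = 0, f_y(P) = 18 (gradient nonzero, so P is smooth).
Step 3: tangent line at P: 0·(x − -2) + 18·(y − 2) = 0.
Expanding: 18*y - 36 = 0.


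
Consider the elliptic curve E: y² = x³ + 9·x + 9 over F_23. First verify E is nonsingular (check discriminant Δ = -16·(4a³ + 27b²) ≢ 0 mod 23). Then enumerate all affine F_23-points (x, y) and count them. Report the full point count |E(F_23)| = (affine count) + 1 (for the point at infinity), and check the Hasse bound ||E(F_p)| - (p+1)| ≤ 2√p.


Affine points = {(0, 3), (0, 20), (2, 9), (2, 14), (5, 8), (5, 15), (6, 7), (6, 16), (7, 1), (7, 22), (8, 8), (8, 15), (10, 8), (10, 15), (11, 6), (11, 17), (13, 0), (14, 2), (14, 21), (15, 0), (18, 0), (19, 1), (19, 22), (20, 1), (20, 22), (21, 11), (21, 12)}; affine count = 27; |E(F_23)| = 28.

Discriminant check: Δ ∝ 4a³ + 27b² = 4·9³ + 27·9² = 4·729 + 27·81 ≡ 20 (mod 23). Nonzero ⇒ E is nonsingular.
For each x ∈ F_23, compute rhs = x³ + 9·x + 9 mod 23, then count y ∈ F_23 with y² ≡ rhs.
  x = 0: rhs = 9, matching y values: 3, 20 (2 points).
  x = 1: rhs = 19, matching y values: none (0 points).
  x = 2: rhs = 12, matching y values: 9, 14 (2 points).
  x = 3: rhs = 17, matching y values: none (0 points).
  x = 4: rhs = 17, matching y values: none (0 points).
  x = 5: rhs = 18, matching y values: 8, 15 (2 points).
  x = 6: rhs = 3, matching y values: 7, 16 (2 points).
  x = 7: rhs = 1, matching y values: 1, 22 (2 points).
  x = 8: rhs = 18, matching y values: 8, 15 (2 points).
  x = 9: rhs = 14, matching y values: none (0 points).
  x = 10: rhs = 18, matching y values: 8, 15 (2 points).
  x = 11: rhs = 13, matching y values: 6, 17 (2 points).
  x = 12: rhs = 5, matching y values: none (0 points).
  x = 13: rhs = 0, matching y values: 0 (1 points).
  x = 14: rhs = 4, matching y values: 2, 21 (2 points).
  x = 15: rhs = 0, matching y values: 0 (1 points).
  x = 16: rhs = 17, matching y values: none (0 points).
  x = 17: rhs = 15, matching y values: none (0 points).
  x = 18: rhs = 0, matching y values: 0 (1 points).
  x = 19: rhs = 1, matching y values: 1, 22 (2 points).
  x = 20: rhs = 1, matching y values: 1, 22 (2 points).
  x = 21: rhs = 6, matching y values: 11, 12 (2 points).
  x = 22: rhs = 22, matching y values: none (0 points).
Total affine count: 27.
Full point count |E(F_23)| = 27 + 1 = 28.
Hasse bound: |28 − (23+1)| = |4| = 4 ≤ 2√23 ≈ 9.5917 ✓.


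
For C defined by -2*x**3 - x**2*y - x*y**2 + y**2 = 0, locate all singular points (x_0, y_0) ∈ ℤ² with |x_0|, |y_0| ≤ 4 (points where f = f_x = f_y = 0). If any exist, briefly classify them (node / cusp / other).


Singular points: {(0, 0)}; classification: cusp.

Compute partial derivatives:
  f_x = -6*x**2 - 2*x*y - y**2.
  f_y = -x**2 - 2*x*y + 2*y.
Scan x_0 ∈ {−4, ..., 4}. For each x_0, f_y(x_0, y) is a polynomial in y; find its integer roots y ∈ {−4, ..., 4}, then test f_x and f at those candidates.
  x = -4: f_y(-4, y) = 10*y - 16; no integer root y with |y| ≤ 4.
  x = -3: f_y(-3, y) = 8*y - 9; no integer root y with |y| ≤ 4.
  x = -2: f_y(-2, y) = 6*y - 4; no integer root y with |y| ≤ 4.
  x = -1: f_y(-1, y) = 4*y - 1; no integer root y with |y| ≤ 4.
  x = 0: f_y(0, y) = 2*y; vanishes at y ∈ {0}. (0, 0): f_x = 0, f = 0 — SINGULAR.
  x = 1: f_y(1, y) = -1; no integer root y with |y| ≤ 4.
  x = 2: f_y(2, y) = -2*y - 4; vanishes at y ∈ {-2}. (2, -2): f_x = -20 ≠ 0.
  x = 3: f_y(3, y) = -4*y - 9; no integer root y with |y| ≤ 4.
  x = 4: f_y(4, y) = -6*y - 16; no integer root y with |y| ≤ 4.
Only singular point on the grid: (0, 0).
Classify: substitute x = 0 + u, y = 0 + v and expand: f = -2*u**3 - u**2*v - u*v**2 + v**2.
No constant or linear terms (consistent with a singular point). Quadratic part: v**2. Cubic part: -2*u**3 - u**2*v - u*v**2.
The quadratic part v**2 is a perfect square, so there is a single (double) tangent line v = 0, i.e. y = 0. Restricting the cubic part to that line (v = 0) leaves -2*u**3 ≠ 0, so f is not divisible by v and the branch is v² ≈ 2*u**3 to lowest order — this is a cusp.
Classification: cusp.


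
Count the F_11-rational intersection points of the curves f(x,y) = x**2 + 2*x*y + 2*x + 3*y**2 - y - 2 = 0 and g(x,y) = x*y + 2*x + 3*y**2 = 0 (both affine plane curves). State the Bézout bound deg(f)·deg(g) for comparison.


Common zeros: {(5, 8), (8, 10)}; count = 2; Bézout bound = 4.

deg(f) = 2, deg(g) = 2, so Bézout bound = 4.
Scan x ∈ F_11. For each x, list the y ∈ F_11 with f(x, y) ≡ 0 and those with g(x, y) ≡ 0 (mod 11); the common zeros in that column are the intersection.
  x = 0: f ≡ 0 at y ∈ {1, 3}; g ≡ 0 at y ∈ {0}; common: ∅.
  x = 1: f ≡ 0 at y ∈ {9}; g ≡ 0 at y ∈ ∅; common: ∅.
  x = 2: f ≡ 0 at y ∈ {4, 6}; g ≡ 0 at y ∈ {7}; common: ∅.
  x = 3: f ≡ 0 at y ∈ {3, 10}; g ≡ 0 at y ∈ {4, 6}; common: ∅.
  x = 4: f ≡ 0 at y ∈ {0, 5}; g ≡ 0 at y ∈ ∅; common: ∅.
  x = 5: f ≡ 0 at y ∈ {0, 8}; g ≡ 0 at y ∈ {5, 8}; common: {8}.
  x = 6: f ≡ 0 at y ∈ {5, 6}; g ≡ 0 at y ∈ ∅; common: ∅.
  x = 7: f ≡ 0 at y ∈ {1, 2}; g ≡ 0 at y ∈ ∅; common: ∅.
  x = 8: f ≡ 0 at y ∈ {7, 10}; g ≡ 0 at y ∈ {2, 10}; common: {10}.
  x = 9: f ≡ 0 at y ∈ {2, 7}; g ≡ 0 at y ∈ ∅; common: ∅.
  x = 10: f ≡ 0 at y ∈ {4, 8}; g ≡ 0 at y ∈ {1, 3}; common: ∅.
Collecting: common zeros = {(5, 8), (8, 10)}, so the count is 2.
Comparison with the Bézout bound: 2 ≤ 4 = deg(f)·deg(g), as expected for curves with no common component (the affine F_11-count falls short of the bound because intersections may lie at infinity, over extension fields, or carry multiplicity).


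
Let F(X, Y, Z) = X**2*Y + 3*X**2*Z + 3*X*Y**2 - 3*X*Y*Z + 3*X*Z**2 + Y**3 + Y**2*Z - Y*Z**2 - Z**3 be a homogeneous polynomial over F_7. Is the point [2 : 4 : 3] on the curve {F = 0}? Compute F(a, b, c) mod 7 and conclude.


F(2,4,3) ≡ 4 (mod 7); P is NOT on the curve.

Evaluate F(2, 4, 3) term-by-term (mod 7).
  X**2*Y ↦ 1·4·4·1 = 16
  3*X**2*Z ↦ 3·4·1·3 = 36
  3*X*Y**2 ↦ 3·2·16·1 = 96
  -3*X*Y*Z ↦ -3·2·4·3 = -72
  3*X*Z**2 ↦ 3·2·1·9 = 54
  Y**3 ↦ 1·1·64·1 = 64
  Y**2*Z ↦ 1·1·16·3 = 48
  -Y*Z**2 ↦ -1·1·4·9 = -36
  -Z**3 ↦ -1·1·1·27 = -27
Sum: F(2, 4, 3) = (16) + (36) + (96) + (-72) + (54) + (64) + (48) + (-36) + (-27) = 179.
Reducing mod 7: 179 ≡ 4 (mod 7).
Since F(a, b, c) ≡ 4 ≠ 0 (mod 7), P does NOT lie on the curve.


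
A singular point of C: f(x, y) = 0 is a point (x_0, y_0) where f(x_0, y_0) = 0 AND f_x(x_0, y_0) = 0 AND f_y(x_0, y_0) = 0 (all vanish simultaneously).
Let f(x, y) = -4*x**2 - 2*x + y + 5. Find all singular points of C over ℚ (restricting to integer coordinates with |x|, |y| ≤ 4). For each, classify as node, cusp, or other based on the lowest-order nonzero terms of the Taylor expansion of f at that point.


No singular points in the scanned grid; C is smooth there.

Compute partial derivatives:
  f_x = -8*x - 2.
  f_y = 1.
f_y = 1 is a nonzero constant, so f_y never vanishes: no point (x, y) can satisfy f = f_x = f_y = 0. In particular no (x, y) ∈ {−4, ..., 4}² is singular; the curve is smooth.


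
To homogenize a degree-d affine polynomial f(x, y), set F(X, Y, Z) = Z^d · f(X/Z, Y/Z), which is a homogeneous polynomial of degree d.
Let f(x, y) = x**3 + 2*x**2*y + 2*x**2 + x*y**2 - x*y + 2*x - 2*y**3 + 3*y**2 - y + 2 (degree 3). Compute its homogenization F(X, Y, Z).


F(X, Y, Z) = X**3 + 2*X**2*Y + 2*X**2*Z + X*Y**2 - X*Y*Z + 2*X*Z**2 - 2*Y**3 + 3*Y**2*Z - Y*Z**2 + 2*Z**3

deg(f) = 3.
Substitute x = X/Z, y = Y/Z into f, then multiply by Z^3.
  monomial 1·x^3·y^0 ↦ 1·X^3·Y^0·Z^0.
  monomial 2·x^2·y^1 ↦ 2·X^2·Y^1·Z^0.
  monomial 2·x^2·y^0 ↦ 2·X^2·Y^0·Z^1.
  monomial 1·x^1·y^2 ↦ 1·X^1·Y^2·Z^0.
  monomial -1·x^1·y^1 ↦ -1·X^1·Y^1·Z^1.
  monomial 2·x^1·y^0 ↦ 2·X^1·Y^0·Z^2.
  monomial -2·x^0·y^3 ↦ -2·X^0·Y^3·Z^0.
  monomial 3·x^0·y^2 ↦ 3·X^0·Y^2·Z^1.
  monomial -1·x^0·y^1 ↦ -1·X^0·Y^1·Z^2.
  monomial 2·x^0·y^0 ↦ 2·X^0·Y^0·Z^3.
Collecting: F(X, Y, Z) = X**3 + 2*X**2*Y + 2*X**2*Z + X*Y**2 - X*Y*Z + 2*X*Z**2 - 2*Y**3 + 3*Y**2*Z - Y*Z**2 + 2*Z**3.


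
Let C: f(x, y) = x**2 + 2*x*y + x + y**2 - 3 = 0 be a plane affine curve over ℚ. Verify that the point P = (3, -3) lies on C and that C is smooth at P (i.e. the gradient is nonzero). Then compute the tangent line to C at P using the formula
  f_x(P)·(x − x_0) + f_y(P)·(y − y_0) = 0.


Tangent line at P: x - 3 = 0.

Step 1: f(3, -3) = 0, so P lies on C.
Step 2: partial derivatives
  f_x(x, y) = 2*x + 2*y + 1, f_y(x, y) = 2*x + 2*y.
  f_x(P) = 1, f_y(P) = 0 (gradient nonzero, so P is smooth).
Step 3: tangent line at P: 1·(x − 3) + 0·(y − -3) = 0.
Expanding: x - 3 = 0.


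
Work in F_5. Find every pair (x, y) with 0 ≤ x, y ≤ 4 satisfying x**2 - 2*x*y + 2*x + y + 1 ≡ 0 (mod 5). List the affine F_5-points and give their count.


Affine F_5-points: {(0, 4), (1, 4), (2, 3), (4, 0)}; count = 4.

For each of the 25 pairs (x, y) ∈ F_5², evaluate f(x, y) mod 5. Record the zeros.
  x = 0: [0↦1, 1↦2, 2↦3, 3↦4, 4↦0]  zeros at y ∈ {4}
  x = 1: [0↦4, 1↦3, 2↦2, 3↦1, 4↦0]  zeros at y ∈ {4}
  x = 2: [0↦4, 1↦1, 2↦3, 3↦0, 4↦2]  zeros at y ∈ {3}
  x = 3: [0↦1, 1↦1, 2↦1, 3↦1, 4↦1]  zeros at y ∈ ∅
  x = 4: [0↦0, 1↦3, 2↦1, 3↦4, 4↦2]  zeros at y ∈ {0}
Collecting zeros: affine points = {(0, 4), (1, 4), (2, 3), (4, 0)}.
Total count |C(F_5)_aff| = 4.


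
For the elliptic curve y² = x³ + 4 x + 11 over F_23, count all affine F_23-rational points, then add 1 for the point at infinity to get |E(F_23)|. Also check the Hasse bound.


Affine points = {(1, 4), (1, 19), (2, 2), (2, 21), (3, 2), (3, 21), (5, 8), (5, 15), (8, 7), (8, 16), (10, 4), (10, 19), (11, 11), (11, 12), (12, 4), (12, 19), (13, 11), (13, 12), (16, 10), (16, 13), (17, 1), (17, 22), (18, 2), (18, 21), (19, 0), (20, 8), (20, 15), (21, 8), (21, 15), (22, 11), (22, 12)}; affine count = 31; |E(F_23)| = 32.

Discriminant check: Δ ∝ 4a³ + 27b² = 4·4³ + 27·11² = 4·64 + 27·121 ≡ 4 (mod 23). Nonzero ⇒ E is nonsingular.
For each x ∈ F_23, compute rhs = x³ + 4·x + 11 mod 23, then count y ∈ F_23 with y² ≡ rhs.
  x = 0: rhs = 11, matching y values: none (0 points).
  x = 1: rhs = 16, matching y values: 4, 19 (2 points).
  x = 2: rhs = 4, matching y values: 2, 21 (2 points).
  x = 3: rhs = 4, matching y values: 2, 21 (2 points).
  x = 4: rhs = 22, matching y values: none (0 points).
  x = 5: rhs = 18, matching y values: 8, 15 (2 points).
  x = 6: rhs = 21, matching y values: none (0 points).
  x = 7: rhs = 14, matching y values: none (0 points).
  x = 8: rhs = 3, matching y values: 7, 16 (2 points).
  x = 9: rhs = 17, matching y values: none (0 points).
  x = 10: rhs = 16, matching y values: 4, 19 (2 points).
  x = 11: rhs = 6, matching y values: 11, 12 (2 points).
  x = 12: rhs = 16, matching y values: 4, 19 (2 points).
  x = 13: rhs = 6, matching y values: 11, 12 (2 points).
  x = 14: rhs = 5, matching y values: none (0 points).
  x = 15: rhs = 19, matching y values: none (0 points).
  x = 16: rhs = 8, matching y values: 10, 13 (2 points).
  x = 17: rhs = 1, matching y values: 1, 22 (2 points).
  x = 18: rhs = 4, matching y values: 2, 21 (2 points).
  x = 19: rhs = 0, matching y values: 0 (1 points).
  x = 20: rhs = 18, matching y values: 8, 15 (2 points).
  x = 21: rhs = 18, matching y values: 8, 15 (2 points).
  x = 22: rhs = 6, matching y values: 11, 12 (2 points).
Total affine count: 31.
Full point count |E(F_23)| = 31 + 1 = 32.
Hasse bound: |32 − (23+1)| = |8| = 8 ≤ 2√23 ≈ 9.5917 ✓.


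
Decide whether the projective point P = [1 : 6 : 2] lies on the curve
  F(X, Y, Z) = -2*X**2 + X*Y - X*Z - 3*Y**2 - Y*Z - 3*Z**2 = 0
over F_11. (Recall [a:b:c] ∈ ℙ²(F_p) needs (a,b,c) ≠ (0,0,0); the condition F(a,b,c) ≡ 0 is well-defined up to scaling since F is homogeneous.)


F(1,6,2) ≡ 2 (mod 11); P is NOT on the curve.

Evaluate F(1, 6, 2) term-by-term (mod 11).
  -2*X**2 ↦ -2·1·1·1 = -2
  X*Y ↦ 1·1·6·1 = 6
  -X*Z ↦ -1·1·1·2 = -2
  -3*Y**2 ↦ -3·1·36·1 = -108
  -Y*Z ↦ -1·1·6·2 = -12
  -3*Z**2 ↦ -3·1·1·4 = -12
Sum: F(1, 6, 2) = (-2) + (6) + (-2) + (-108) + (-12) + (-12) = -130.
Reducing mod 11: -130 ≡ 2 (mod 11).
Since F(a, b, c) ≡ 2 ≠ 0 (mod 11), P does NOT lie on the curve.


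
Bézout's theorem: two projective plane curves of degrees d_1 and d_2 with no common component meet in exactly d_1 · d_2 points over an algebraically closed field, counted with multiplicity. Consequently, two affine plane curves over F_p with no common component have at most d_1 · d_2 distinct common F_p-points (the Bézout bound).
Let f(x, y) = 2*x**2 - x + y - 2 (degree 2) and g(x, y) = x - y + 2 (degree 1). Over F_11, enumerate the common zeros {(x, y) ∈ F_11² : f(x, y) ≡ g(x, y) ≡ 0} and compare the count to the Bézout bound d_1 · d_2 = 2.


Common zeros: {(0, 2)}; count = 1; Bézout bound = 2.

deg(f) = 2, deg(g) = 1, so Bézout bound = 2.
Scan x ∈ F_11. For each x, list the y ∈ F_11 with f(x, y) ≡ 0 and those with g(x, y) ≡ 0 (mod 11); the common zeros in that column are the intersection.
  x = 0: f ≡ 0 at y ∈ {2}; g ≡ 0 at y ∈ {2}; common: {2}.
  x = 1: f ≡ 0 at y ∈ {1}; g ≡ 0 at y ∈ {3}; common: ∅.
  x = 2: f ≡ 0 at y ∈ {7}; g ≡ 0 at y ∈ {4}; common: ∅.
  x = 3: f ≡ 0 at y ∈ {9}; g ≡ 0 at y ∈ {5}; common: ∅.
  x = 4: f ≡ 0 at y ∈ {7}; g ≡ 0 at y ∈ {6}; common: ∅.
  x = 5: f ≡ 0 at y ∈ {1}; g ≡ 0 at y ∈ {7}; common: ∅.
  x = 6: f ≡ 0 at y ∈ {2}; g ≡ 0 at y ∈ {8}; common: ∅.
  x = 7: f ≡ 0 at y ∈ {10}; g ≡ 0 at y ∈ {9}; common: ∅.
  x = 8: f ≡ 0 at y ∈ {3}; g ≡ 0 at y ∈ {10}; common: ∅.
  x = 9: f ≡ 0 at y ∈ {3}; g ≡ 0 at y ∈ {0}; common: ∅.
  x = 10: f ≡ 0 at y ∈ {10}; g ≡ 0 at y ∈ {1}; common: ∅.
Collecting: common zeros = {(0, 2)}, so the count is 1.
Comparison with the Bézout bound: 1 ≤ 2 = deg(f)·deg(g), as expected for curves with no common component (the affine F_11-count falls short of the bound because intersections may lie at infinity, over extension fields, or carry multiplicity).


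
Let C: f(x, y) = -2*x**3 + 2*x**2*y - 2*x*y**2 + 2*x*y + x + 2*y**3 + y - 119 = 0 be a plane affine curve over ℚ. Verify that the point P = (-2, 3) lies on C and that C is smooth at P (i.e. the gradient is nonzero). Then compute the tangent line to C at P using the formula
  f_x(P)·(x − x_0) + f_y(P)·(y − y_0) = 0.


Tangent line at P: -59*x + 83*y - 367 = 0.

Step 1: f(-2, 3) = 0, so P lies on C.
Step 2: partial derivatives
  f_x(x, y) = -6*x**2 + 4*x*y - 2*y**2 + 2*y + 1, f_y(x, y) = 2*x**2 - 4*x*y + 2*x + 6*y**2 + 1.
  f_x(P) = -59, f_y(P) = 83 (gradient nonzero, so P is smooth).
Step 3: tangent line at P: -59·(x − -2) + 83·(y − 3) = 0.
Expanding: -59*x + 83*y - 367 = 0.


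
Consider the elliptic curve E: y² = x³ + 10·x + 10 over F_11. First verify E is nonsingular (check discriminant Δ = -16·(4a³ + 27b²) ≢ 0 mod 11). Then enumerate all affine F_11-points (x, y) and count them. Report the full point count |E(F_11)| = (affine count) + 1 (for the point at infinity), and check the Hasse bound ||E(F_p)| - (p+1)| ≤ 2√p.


Affine points = {(2, 4), (2, 7), (3, 1), (3, 10), (4, 2), (4, 9), (5, 3), (5, 8), (6, 0), (7, 4), (7, 7), (9, 2), (9, 9)}; affine count = 13; |E(F_11)| = 14.

Discriminant check: Δ ∝ 4a³ + 27b² = 4·10³ + 27·10² = 4·1000 + 27·100 ≡ 1 (mod 11). Nonzero ⇒ E is nonsingular.
For each x ∈ F_11, compute rhs = x³ + 10·x + 10 mod 11, then count y ∈ F_11 with y² ≡ rhs.
  x = 0: rhs = 10, matching y values: none (0 points).
  x = 1: rhs = 10, matching y values: none (0 points).
  x = 2: rhs = 5, matching y values: 4, 7 (2 points).
  x = 3: rhs = 1, matching y values: 1, 10 (2 points).
  x = 4: rhs = 4, matching y values: 2, 9 (2 points).
  x = 5: rhs = 9, matching y values: 3, 8 (2 points).
  x = 6: rhs = 0, matching y values: 0 (1 points).
  x = 7: rhs = 5, matching y values: 4, 7 (2 points).
  x = 8: rhs = 8, matching y values: none (0 points).
  x = 9: rhs = 4, matching y values: 2, 9 (2 points).
  x = 10: rhs = 10, matching y values: none (0 points).
Total affine count: 13.
Full point count |E(F_11)| = 13 + 1 = 14.
Hasse bound: |14 − (11+1)| = |2| = 2 ≤ 2√11 ≈ 6.6332 ✓.


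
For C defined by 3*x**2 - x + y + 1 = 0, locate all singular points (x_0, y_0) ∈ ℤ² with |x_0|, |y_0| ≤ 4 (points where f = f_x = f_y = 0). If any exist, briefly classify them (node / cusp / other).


No singular points in the scanned grid; C is smooth there.

Compute partial derivatives:
  f_x = 6*x - 1.
  f_y = 1.
f_y = 1 is a nonzero constant, so f_y never vanishes: no point (x, y) can satisfy f = f_x = f_y = 0. In particular no (x, y) ∈ {−4, ..., 4}² is singular; the curve is smooth.


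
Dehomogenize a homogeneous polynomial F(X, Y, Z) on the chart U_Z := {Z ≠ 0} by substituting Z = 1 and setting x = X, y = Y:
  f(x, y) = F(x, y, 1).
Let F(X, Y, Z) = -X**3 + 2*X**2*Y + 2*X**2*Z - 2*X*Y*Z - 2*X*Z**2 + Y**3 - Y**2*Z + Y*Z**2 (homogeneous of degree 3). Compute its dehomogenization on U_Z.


f(x, y) = -x**3 + 2*x**2*y + 2*x**2 - 2*x*y - 2*x + y**3 - y**2 + y

On U_Z we set Z = 1. Each monomial c·X^i·Y^j·Z^k in F becomes c·x^i·y^j·1^k = c·x^i·y^j.
Substituting Z = 1: F(X, Y, 1) = -x**3 + 2*x**2*y + 2*x**2 - 2*x*y - 2*x + y**3 - y**2 + y.
Note: deg(f) ≤ deg(F) = 3; strict inequality happens when F is divisible by Z (lost terms).


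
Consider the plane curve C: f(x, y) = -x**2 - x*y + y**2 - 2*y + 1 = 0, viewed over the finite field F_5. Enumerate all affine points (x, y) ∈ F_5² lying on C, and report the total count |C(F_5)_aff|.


Affine F_5-points: {(0, 1), (1, 0), (1, 3), (4, 0), (4, 1)}; count = 5.

For each of the 25 pairs (x, y) ∈ F_5², evaluate f(x, y) mod 5. Record the zeros.
  x = 0: [0↦1, 1↦0, 2↦1, 3↦4, 4↦4]  zeros at y ∈ {1}
  x = 1: [0↦0, 1↦3, 2↦3, 3↦0, 4↦4]  zeros at y ∈ {0, 3}
  x = 2: [0↦2, 1↦4, 2↦3, 3↦4, 4↦2]  zeros at y ∈ ∅
  x = 3: [0↦2, 1↦3, 2↦1, 3↦1, 4↦3]  zeros at y ∈ ∅
  x = 4: [0↦0, 1↦0, 2↦2, 3↦1, 4↦2]  zeros at y ∈ {0, 1}
Collecting zeros: affine points = {(0, 1), (1, 0), (1, 3), (4, 0), (4, 1)}.
Total count |C(F_5)_aff| = 5.


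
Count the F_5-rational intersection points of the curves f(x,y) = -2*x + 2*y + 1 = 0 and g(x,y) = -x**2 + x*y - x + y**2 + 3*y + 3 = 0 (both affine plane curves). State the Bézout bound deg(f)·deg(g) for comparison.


Common zeros: ∅; count = 0; Bézout bound = 2.

deg(f) = 1, deg(g) = 2, so Bézout bound = 2.
Scan x ∈ F_5. For each x, list the y ∈ F_5 with f(x, y) ≡ 0 and those with g(x, y) ≡ 0 (mod 5); the common zeros in that column are the intersection.
  x = 0: f ≡ 0 at y ∈ {2}; g ≡ 0 at y ∈ ∅; common: ∅.
  x = 1: f ≡ 0 at y ∈ {3}; g ≡ 0 at y ∈ ∅; common: ∅.
  x = 2: f ≡ 0 at y ∈ {4}; g ≡ 0 at y ∈ ∅; common: ∅.
  x = 3: f ≡ 0 at y ∈ {0}; g ≡ 0 at y ∈ ∅; common: ∅.
  x = 4: f ≡ 0 at y ∈ {1}; g ≡ 0 at y ∈ ∅; common: ∅.
Collecting: common zeros = ∅, so the count is 0.
Comparison with the Bézout bound: 0 ≤ 2 = deg(f)·deg(g), as expected for curves with no common component (the affine F_5-count falls short of the bound because intersections may lie at infinity, over extension fields, or carry multiplicity).


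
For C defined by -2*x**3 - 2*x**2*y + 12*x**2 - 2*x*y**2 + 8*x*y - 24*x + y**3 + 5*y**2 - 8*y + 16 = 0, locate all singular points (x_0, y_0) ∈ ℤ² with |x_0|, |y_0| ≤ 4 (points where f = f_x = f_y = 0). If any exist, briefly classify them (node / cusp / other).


Singular points: {(2, 0)}; classification: cusp.

Compute partial derivatives:
  f_x = -6*x**2 - 4*x*y + 24*x - 2*y**2 + 8*y - 24.
  f_y = -2*x**2 - 4*x*y + 8*x + 3*y**2 + 10*y - 8.
Scan x_0 ∈ {−4, ..., 4}. For each x_0, f_y(x_0, y) is a polynomial in y; find its integer roots y ∈ {−4, ..., 4}, then test f_x and f at those candidates.
  x = -4: f_y(-4, y) = 3*y**2 + 26*y - 72; no integer root y with |y| ≤ 4.
  x = -3: f_y(-3, y) = 3*y**2 + 22*y - 50; no integer root y with |y| ≤ 4.
  x = -2: f_y(-2, y) = 3*y**2 + 18*y - 32; no integer root y with |y| ≤ 4.
  x = -1: f_y(-1, y) = 3*y**2 + 14*y - 18; no integer root y with |y| ≤ 4.
  x = 0: f_y(0, y) = 3*y**2 + 10*y - 8; vanishes at y ∈ {-4}. (0, -4): f_x = -88 ≠ 0.
  x = 1: f_y(1, y) = 3*y**2 + 6*y - 2; no integer root y with |y| ≤ 4.
  x = 2: f_y(2, y) = 3*y**2 + 2*y; vanishes at y ∈ {0}. (2, 0): f_x = 0, f = 0 — SINGULAR.
  x = 3: f_y(3, y) = 3*y**2 - 2*y - 2; no integer root y with |y| ≤ 4.
  x = 4: f_y(4, y) = 3*y**2 - 6*y - 8; no integer root y with |y| ≤ 4.
Only singular point on the grid: (2, 0).
Classify: substitute x = 2 + u, y = 0 + v and expand: f = -2*u**3 - 2*u**2*v - 2*u*v**2 + v**3 + v**2.
No constant or linear terms (consistent with a singular point). Quadratic part: v**2. Cubic part: -2*u**3 - 2*u**2*v - 2*u*v**2 + v**3.
The quadratic part v**2 is a perfect square, so there is a single (double) tangent line v = 0, i.e. y = 0. Restricting the cubic part to that line (v = 0) leaves -2*u**3 ≠ 0, so f is not divisible by v and the branch is v² ≈ 2*u**3 to lowest order — this is a cusp.
Classification: cusp.


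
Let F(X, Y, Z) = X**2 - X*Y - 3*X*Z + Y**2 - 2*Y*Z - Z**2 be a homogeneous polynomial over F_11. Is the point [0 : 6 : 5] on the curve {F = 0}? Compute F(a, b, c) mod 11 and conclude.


F(0,6,5) ≡ 6 (mod 11); P is NOT on the curve.

Evaluate F(0, 6, 5) term-by-term (mod 11).
  X**2 ↦ 1·0·1·1 = 0
  -X*Y ↦ -1·0·6·1 = 0
  -3*X*Z ↦ -3·0·1·5 = 0
  Y**2 ↦ 1·1·36·1 = 36
  -2*Y*Z ↦ -2·1·6·5 = -60
  -Z**2 ↦ -1·1·1·25 = -25
Sum: F(0, 6, 5) = (0) + (0) + (0) + (36) + (-60) + (-25) = -49.
Reducing mod 11: -49 ≡ 6 (mod 11).
Since F(a, b, c) ≡ 6 ≠ 0 (mod 11), P does NOT lie on the curve.


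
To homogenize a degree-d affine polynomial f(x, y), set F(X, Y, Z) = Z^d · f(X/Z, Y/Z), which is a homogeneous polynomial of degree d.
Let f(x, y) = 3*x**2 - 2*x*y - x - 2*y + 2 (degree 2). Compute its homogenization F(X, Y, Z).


F(X, Y, Z) = 3*X**2 - 2*X*Y - X*Z - 2*Y*Z + 2*Z**2

deg(f) = 2.
Substitute x = X/Z, y = Y/Z into f, then multiply by Z^2.
  monomial 3·x^2·y^0 ↦ 3·X^2·Y^0·Z^0.
  monomial -2·x^1·y^1 ↦ -2·X^1·Y^1·Z^0.
  monomial -1·x^1·y^0 ↦ -1·X^1·Y^0·Z^1.
  monomial -2·x^0·y^1 ↦ -2·X^0·Y^1·Z^1.
  monomial 2·x^0·y^0 ↦ 2·X^0·Y^0·Z^2.
Collecting: F(X, Y, Z) = 3*X**2 - 2*X*Y - X*Z - 2*Y*Z + 2*Z**2.


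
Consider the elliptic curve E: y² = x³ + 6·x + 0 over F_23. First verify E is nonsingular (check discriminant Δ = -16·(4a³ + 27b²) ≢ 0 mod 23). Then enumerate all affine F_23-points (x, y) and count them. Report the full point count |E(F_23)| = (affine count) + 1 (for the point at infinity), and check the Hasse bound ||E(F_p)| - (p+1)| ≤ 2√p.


Affine points = {(0, 0), (8, 10), (8, 13), (9, 1), (9, 22), (10, 5), (10, 18), (12, 11), (12, 12), (16, 11), (16, 12), (17, 1), (17, 22), (18, 11), (18, 12), (19, 2), (19, 21), (20, 1), (20, 22), (21, 7), (21, 16), (22, 4), (22, 19)}; affine count = 23; |E(F_23)| = 24.

Discriminant check: Δ ∝ 4a³ + 27b² = 4·6³ + 27·0² = 4·216 + 27·0 ≡ 13 (mod 23). Nonzero ⇒ E is nonsingular.
For each x ∈ F_23, compute rhs = x³ + 6·x + 0 mod 23, then count y ∈ F_23 with y² ≡ rhs.
  x = 0: rhs = 0, matching y values: 0 (1 points).
  x = 1: rhs = 7, matching y values: none (0 points).
  x = 2: rhs = 20, matching y values: none (0 points).
  x = 3: rhs = 22, matching y values: none (0 points).
  x = 4: rhs = 19, matching y values: none (0 points).
  x = 5: rhs = 17, matching y values: none (0 points).
  x = 6: rhs = 22, matching y values: none (0 points).
  x = 7: rhs = 17, matching y values: none (0 points).
  x = 8: rhs = 8, matching y values: 10, 13 (2 points).
  x = 9: rhs = 1, matching y values: 1, 22 (2 points).
  x = 10: rhs = 2, matching y values: 5, 18 (2 points).
  x = 11: rhs = 17, matching y values: none (0 points).
  x = 12: rhs = 6, matching y values: 11, 12 (2 points).
  x = 13: rhs = 21, matching y values: none (0 points).
  x = 14: rhs = 22, matching y values: none (0 points).
  x = 15: rhs = 15, matching y values: none (0 points).
  x = 16: rhs = 6, matching y values: 11, 12 (2 points).
  x = 17: rhs = 1, matching y values: 1, 22 (2 points).
  x = 18: rhs = 6, matching y values: 11, 12 (2 points).
  x = 19: rhs = 4, matching y values: 2, 21 (2 points).
  x = 20: rhs = 1, matching y values: 1, 22 (2 points).
  x = 21: rhs = 3, matching y values: 7, 16 (2 points).
  x = 22: rhs = 16, matching y values: 4, 19 (2 points).
Total affine count: 23.
Full point count |E(F_23)| = 23 + 1 = 24.
Hasse bound: |24 − (23+1)| = |0| = 0 ≤ 2√23 ≈ 9.5917 ✓.
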